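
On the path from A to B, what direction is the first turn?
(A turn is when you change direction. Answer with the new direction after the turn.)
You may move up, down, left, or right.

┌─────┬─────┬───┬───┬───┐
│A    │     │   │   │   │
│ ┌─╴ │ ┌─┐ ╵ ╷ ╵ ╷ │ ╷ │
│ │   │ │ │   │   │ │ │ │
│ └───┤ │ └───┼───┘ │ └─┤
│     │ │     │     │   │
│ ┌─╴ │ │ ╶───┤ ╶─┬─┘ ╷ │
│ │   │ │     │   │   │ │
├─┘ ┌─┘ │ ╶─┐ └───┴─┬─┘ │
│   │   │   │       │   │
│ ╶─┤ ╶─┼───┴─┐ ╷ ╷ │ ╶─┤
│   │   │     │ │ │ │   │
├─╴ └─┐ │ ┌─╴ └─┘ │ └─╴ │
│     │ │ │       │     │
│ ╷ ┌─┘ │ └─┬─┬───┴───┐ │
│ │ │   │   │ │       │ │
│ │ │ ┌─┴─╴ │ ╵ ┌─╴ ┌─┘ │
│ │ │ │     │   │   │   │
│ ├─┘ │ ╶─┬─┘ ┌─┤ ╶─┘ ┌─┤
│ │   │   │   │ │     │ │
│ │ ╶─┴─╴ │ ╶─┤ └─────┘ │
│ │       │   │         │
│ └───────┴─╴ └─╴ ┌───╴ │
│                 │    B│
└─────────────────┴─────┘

Directions: down, down, right, right, down, left, down, left, down, right, down, left, down, down, down, down, down, right, right, right, right, right, right, right, right, up, right, right, right, down
First turn direction: right

Solution:

┌─────┬─────┬───┬───┬───┐
│A    │     │   │   │   │
│ ┌─╴ │ ┌─┐ ╵ ╷ ╵ ╷ │ ╷ │
│↓│   │ │ │   │   │ │ │ │
│ └───┤ │ └───┼───┘ │ └─┤
│↳ → ↓│ │     │     │   │
│ ┌─╴ │ │ ╶───┤ ╶─┬─┘ ╷ │
│ │↓ ↲│ │     │   │   │ │
├─┘ ┌─┘ │ ╶─┐ └───┴─┬─┘ │
│↓ ↲│   │   │       │   │
│ ╶─┤ ╶─┼───┴─┐ ╷ ╷ │ ╶─┤
│↳ ↓│   │     │ │ │ │   │
├─╴ └─┐ │ ┌─╴ └─┘ │ └─╴ │
│↓ ↲  │ │ │       │     │
│ ╷ ┌─┘ │ └─┬─┬───┴───┐ │
│↓│ │   │   │ │       │ │
│ │ │ ┌─┴─╴ │ ╵ ┌─╴ ┌─┘ │
│↓│ │ │     │   │   │   │
│ ├─┘ │ ╶─┬─┘ ┌─┤ ╶─┘ ┌─┤
│↓│   │   │   │ │     │ │
│ │ ╶─┴─╴ │ ╶─┤ └─────┘ │
│↓│       │   │  ↱ → → ↓│
│ └───────┴─╴ └─╴ ┌───╴ │
│↳ → → → → → → → ↑│    B│
└─────────────────┴─────┘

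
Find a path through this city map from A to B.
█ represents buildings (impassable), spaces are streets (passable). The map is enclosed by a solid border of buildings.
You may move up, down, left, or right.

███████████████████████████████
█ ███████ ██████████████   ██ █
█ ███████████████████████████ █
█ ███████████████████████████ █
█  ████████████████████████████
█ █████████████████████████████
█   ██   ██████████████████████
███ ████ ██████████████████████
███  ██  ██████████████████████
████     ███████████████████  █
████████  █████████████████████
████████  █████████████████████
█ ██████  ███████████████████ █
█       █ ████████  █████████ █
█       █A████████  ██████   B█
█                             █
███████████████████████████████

Finding the shortest path from A to B:
Movement: cardinal only
Path length: 22 steps
Directions: down → right → right → right → right → right → right → right → right → right → right → right → right → right → right → right → right → right → up → right → right → right

Solution:

███████████████████████████████
█ ███████ ██████████████   ██ █
█ ███████████████████████████ █
█ ███████████████████████████ █
█  ████████████████████████████
█ █████████████████████████████
█   ██   ██████████████████████
███ ████ ██████████████████████
███  ██  ██████████████████████
████     ███████████████████  █
████████  █████████████████████
████████  █████████████████████
█ ██████  ███████████████████ █
█       █ ████████  █████████ █
█       █A████████  ██████↱→→B█
█        ↳→→→→→→→→→→→→→→→→↑   █
███████████████████████████████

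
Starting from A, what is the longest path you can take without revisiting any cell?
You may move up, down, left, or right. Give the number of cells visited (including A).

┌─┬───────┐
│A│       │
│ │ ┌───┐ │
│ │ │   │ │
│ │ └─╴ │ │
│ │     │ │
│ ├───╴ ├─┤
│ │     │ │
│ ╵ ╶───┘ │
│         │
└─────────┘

Finding longest simple path using DFS:
Start: (0, 0)
Longest path visits 19 cells
Path: A → down → down → down → down → right → up → right → right → up → left → left → up → up → right → right → right → down → down

Solution:

┌─┬───────┐
│A│↱ → → ↓│
│ │ ┌───┐ │
│↓│↑│   │↓│
│ │ └─╴ │ │
│↓│↑ ← ↰│B│
│ ├───╴ ├─┤
│↓│↱ → ↑│ │
│ ╵ ╶───┘ │
│↳ ↑      │
└─────────┘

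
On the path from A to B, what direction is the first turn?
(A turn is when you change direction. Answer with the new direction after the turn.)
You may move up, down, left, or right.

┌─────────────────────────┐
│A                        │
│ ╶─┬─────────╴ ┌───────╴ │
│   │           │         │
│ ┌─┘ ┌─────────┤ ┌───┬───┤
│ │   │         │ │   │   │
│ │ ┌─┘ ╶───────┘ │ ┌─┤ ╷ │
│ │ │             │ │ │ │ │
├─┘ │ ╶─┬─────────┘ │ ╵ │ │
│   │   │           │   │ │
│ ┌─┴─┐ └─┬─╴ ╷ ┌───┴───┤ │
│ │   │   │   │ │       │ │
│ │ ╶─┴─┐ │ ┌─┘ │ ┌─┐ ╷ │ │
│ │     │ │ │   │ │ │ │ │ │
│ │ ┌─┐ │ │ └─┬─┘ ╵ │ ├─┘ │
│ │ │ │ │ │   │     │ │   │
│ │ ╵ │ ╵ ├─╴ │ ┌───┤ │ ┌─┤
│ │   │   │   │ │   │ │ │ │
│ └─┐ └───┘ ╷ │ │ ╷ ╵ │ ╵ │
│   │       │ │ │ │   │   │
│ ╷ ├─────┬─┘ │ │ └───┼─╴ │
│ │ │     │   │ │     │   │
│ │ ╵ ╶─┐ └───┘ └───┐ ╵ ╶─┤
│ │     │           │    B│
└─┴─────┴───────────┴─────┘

Directions: right, right, right, right, right, right, right, down, left, left, left, left, left, down, left, down, down, left, down, down, down, down, down, right, down, down, right, up, right, right, down, right, right, right, up, up, up, up, right, up, up, right, right, down, down, down, down, left, up, left, down, down, right, right, down, right, right
First turn direction: down

Solution:

┌─────────────────────────┐
│A → → → → → → ↓          │
│ ╶─┬─────────╴ ┌───────╴ │
│   │↓ ← ← ← ← ↲│         │
│ ┌─┘ ┌─────────┤ ┌───┬───┤
│ │↓ ↲│         │ │   │   │
│ │ ┌─┘ ╶───────┘ │ ┌─┤ ╷ │
│ │↓│             │ │ │ │ │
├─┘ │ ╶─┬─────────┘ │ ╵ │ │
│↓ ↲│   │           │   │ │
│ ┌─┴─┐ └─┬─╴ ╷ ┌───┴───┤ │
│↓│   │   │   │ │↱ → ↓  │ │
│ │ ╶─┴─┐ │ ┌─┘ │ ┌─┐ ╷ │ │
│↓│     │ │ │   │↑│ │↓│ │ │
│ │ ┌─┐ │ │ └─┬─┘ ╵ │ ├─┘ │
│↓│ │ │ │ │   │↱ ↑  │↓│   │
│ │ ╵ │ ╵ ├─╴ │ ┌───┤ │ ┌─┤
│↓│   │   │   │↑│↓ ↰│↓│ │ │
│ └─┐ └───┘ ╷ │ │ ╷ ╵ │ ╵ │
│↳ ↓│       │ │↑│↓│↑ ↲│   │
│ ╷ ├─────┬─┘ │ │ └───┼─╴ │
│ │↓│↱ → ↓│   │↑│↳ → ↓│   │
│ │ ╵ ╶─┐ └───┘ └───┐ ╵ ╶─┤
│ │↳ ↑  │↳ → → ↑    │↳ → B│
└─┴─────┴───────────┴─────┘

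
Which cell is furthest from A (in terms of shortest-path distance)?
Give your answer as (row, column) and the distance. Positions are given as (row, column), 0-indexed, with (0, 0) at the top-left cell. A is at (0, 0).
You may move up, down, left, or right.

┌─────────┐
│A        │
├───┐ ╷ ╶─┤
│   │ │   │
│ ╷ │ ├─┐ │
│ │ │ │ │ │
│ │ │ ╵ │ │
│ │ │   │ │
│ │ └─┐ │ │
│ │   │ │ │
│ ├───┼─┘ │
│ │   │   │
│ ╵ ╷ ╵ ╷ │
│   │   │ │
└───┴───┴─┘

Computing BFS distances from A to all cells:
Furthest cell: (4, 2)
Distance: 26 steps

Path from A to the furthest cell:

┌─────────┐
│A → → ↓  │
├───┐ ╷ ╶─┤
│↱ ↓│ │↳ ↓│
│ ╷ │ ├─┐ │
│↑│↓│ │ │↓│
│ │ │ ╵ │ │
│↑│↓│   │↓│
│ │ └─┐ │ │
│↑│↳ B│ │↓│
│ ├───┼─┘ │
│↑│↓ ↰│↓ ↲│
│ ╵ ╷ ╵ ╷ │
│↑ ↲│↑ ↲│ │
└───┴───┴─┘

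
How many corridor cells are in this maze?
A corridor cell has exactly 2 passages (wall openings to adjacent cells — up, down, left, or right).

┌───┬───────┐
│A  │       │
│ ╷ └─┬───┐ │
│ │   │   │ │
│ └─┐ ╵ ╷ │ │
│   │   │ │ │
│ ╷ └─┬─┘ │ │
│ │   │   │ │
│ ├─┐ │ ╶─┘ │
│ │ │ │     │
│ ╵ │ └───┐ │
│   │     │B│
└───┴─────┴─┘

Counting cells with exactly 2 passages:
Total corridor cells: 30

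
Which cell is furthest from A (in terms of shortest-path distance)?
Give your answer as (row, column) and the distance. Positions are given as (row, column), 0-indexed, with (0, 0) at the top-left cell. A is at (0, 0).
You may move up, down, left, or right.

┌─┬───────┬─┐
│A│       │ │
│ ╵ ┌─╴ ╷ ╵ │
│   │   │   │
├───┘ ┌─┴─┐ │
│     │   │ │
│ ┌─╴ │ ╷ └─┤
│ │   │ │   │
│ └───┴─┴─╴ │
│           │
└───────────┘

Computing BFS distances from A to all cells:
Furthest cell: (3, 3)
Distance: 22 steps

Path from A to the furthest cell:

┌─┬───────┬─┐
│A│↱ → ↓  │ │
│ ╵ ┌─╴ ╷ ╵ │
│↳ ↑│↓ ↲│   │
├───┘ ┌─┴─┐ │
│↓ ← ↲│↓ ↰│ │
│ ┌─╴ │ ╷ └─┤
│↓│   │B│↑ ↰│
│ └───┴─┴─╴ │
│↳ → → → → ↑│
└───────────┘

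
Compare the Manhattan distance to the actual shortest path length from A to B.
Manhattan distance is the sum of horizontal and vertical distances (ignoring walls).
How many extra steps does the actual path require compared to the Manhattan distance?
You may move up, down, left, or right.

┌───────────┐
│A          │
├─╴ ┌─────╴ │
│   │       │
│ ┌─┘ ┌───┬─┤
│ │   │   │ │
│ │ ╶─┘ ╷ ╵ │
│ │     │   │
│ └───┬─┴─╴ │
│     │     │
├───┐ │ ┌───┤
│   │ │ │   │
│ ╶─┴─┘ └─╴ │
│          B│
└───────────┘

Manhattan distance: |6 - 0| + |5 - 0| = 11
Actual path length: 25
Extra steps: 25 - 11 = 14

Solution:

┌───────────┐
│A → → → → ↓│
├─╴ ┌─────╴ │
│   │↓ ← ← ↲│
│ ┌─┘ ┌───┬─┤
│ │↓ ↲│↱ ↓│ │
│ │ ╶─┘ ╷ ╵ │
│ │↳ → ↑│↳ ↓│
│ └───┬─┴─╴ │
│     │↓ ← ↲│
├───┐ │ ┌───┤
│   │ │↓│   │
│ ╶─┴─┘ └─╴ │
│      ↳ → B│
└───────────┘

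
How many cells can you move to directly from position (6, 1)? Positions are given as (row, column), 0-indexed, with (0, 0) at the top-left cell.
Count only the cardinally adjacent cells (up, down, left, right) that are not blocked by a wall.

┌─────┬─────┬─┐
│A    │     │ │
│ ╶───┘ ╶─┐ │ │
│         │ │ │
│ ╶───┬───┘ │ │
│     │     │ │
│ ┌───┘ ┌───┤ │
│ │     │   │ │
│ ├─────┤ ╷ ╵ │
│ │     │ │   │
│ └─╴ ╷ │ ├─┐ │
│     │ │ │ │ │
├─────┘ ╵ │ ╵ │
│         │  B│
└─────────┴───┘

Checking passable neighbors of (6, 1):
Neighbors: (6, 0), (6, 2)
Count: 2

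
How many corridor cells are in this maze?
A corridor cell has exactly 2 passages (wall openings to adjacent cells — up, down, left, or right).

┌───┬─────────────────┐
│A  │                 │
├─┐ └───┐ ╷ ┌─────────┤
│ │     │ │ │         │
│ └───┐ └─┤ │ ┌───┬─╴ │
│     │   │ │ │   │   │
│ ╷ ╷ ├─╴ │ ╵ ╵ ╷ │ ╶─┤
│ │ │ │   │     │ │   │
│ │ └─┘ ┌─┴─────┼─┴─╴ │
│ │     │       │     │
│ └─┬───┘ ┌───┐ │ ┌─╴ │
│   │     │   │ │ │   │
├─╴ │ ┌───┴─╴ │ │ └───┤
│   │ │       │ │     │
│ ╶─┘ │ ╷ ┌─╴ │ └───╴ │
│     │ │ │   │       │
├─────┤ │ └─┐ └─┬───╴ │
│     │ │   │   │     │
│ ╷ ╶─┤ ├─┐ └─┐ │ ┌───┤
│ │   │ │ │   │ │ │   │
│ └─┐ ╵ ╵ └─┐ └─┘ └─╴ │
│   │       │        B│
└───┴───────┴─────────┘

Counting cells with exactly 2 passages:
Total corridor cells: 91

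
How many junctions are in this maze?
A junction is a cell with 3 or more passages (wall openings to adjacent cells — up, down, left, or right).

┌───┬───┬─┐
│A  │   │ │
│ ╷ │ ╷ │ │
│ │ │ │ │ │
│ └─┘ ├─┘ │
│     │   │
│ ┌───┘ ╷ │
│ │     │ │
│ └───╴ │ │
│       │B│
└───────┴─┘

Checking each cell for number of passages:

Junctions found (3+ passages):
  (2, 0): 3 passages
  (2, 4): 3 passages
  (3, 3): 3 passages
Total junctions: 3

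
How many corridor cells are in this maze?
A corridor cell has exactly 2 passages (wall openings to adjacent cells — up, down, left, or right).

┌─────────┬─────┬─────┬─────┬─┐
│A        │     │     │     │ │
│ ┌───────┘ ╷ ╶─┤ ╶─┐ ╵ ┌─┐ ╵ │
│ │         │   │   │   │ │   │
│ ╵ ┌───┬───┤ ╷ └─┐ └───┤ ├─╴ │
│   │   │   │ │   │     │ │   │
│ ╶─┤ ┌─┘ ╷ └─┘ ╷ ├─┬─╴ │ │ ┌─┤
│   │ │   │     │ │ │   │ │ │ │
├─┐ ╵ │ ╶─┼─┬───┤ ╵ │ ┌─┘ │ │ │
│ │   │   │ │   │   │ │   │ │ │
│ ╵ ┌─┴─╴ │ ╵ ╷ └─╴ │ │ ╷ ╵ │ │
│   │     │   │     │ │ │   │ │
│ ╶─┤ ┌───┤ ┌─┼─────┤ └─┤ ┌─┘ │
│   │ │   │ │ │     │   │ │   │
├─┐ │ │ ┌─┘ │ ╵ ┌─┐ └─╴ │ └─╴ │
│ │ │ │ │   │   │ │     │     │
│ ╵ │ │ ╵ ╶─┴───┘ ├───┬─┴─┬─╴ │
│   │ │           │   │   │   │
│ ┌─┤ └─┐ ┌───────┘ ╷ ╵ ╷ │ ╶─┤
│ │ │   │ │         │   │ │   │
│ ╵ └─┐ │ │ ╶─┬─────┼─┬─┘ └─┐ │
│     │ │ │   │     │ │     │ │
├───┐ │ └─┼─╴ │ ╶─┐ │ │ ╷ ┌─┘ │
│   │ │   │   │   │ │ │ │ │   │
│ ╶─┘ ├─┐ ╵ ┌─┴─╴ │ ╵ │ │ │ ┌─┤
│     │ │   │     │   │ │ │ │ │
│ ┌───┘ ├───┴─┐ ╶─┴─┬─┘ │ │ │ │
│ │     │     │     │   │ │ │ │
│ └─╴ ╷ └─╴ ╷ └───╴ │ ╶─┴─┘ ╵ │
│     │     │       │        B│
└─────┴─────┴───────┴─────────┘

Counting cells with exactly 2 passages:
Total corridor cells: 175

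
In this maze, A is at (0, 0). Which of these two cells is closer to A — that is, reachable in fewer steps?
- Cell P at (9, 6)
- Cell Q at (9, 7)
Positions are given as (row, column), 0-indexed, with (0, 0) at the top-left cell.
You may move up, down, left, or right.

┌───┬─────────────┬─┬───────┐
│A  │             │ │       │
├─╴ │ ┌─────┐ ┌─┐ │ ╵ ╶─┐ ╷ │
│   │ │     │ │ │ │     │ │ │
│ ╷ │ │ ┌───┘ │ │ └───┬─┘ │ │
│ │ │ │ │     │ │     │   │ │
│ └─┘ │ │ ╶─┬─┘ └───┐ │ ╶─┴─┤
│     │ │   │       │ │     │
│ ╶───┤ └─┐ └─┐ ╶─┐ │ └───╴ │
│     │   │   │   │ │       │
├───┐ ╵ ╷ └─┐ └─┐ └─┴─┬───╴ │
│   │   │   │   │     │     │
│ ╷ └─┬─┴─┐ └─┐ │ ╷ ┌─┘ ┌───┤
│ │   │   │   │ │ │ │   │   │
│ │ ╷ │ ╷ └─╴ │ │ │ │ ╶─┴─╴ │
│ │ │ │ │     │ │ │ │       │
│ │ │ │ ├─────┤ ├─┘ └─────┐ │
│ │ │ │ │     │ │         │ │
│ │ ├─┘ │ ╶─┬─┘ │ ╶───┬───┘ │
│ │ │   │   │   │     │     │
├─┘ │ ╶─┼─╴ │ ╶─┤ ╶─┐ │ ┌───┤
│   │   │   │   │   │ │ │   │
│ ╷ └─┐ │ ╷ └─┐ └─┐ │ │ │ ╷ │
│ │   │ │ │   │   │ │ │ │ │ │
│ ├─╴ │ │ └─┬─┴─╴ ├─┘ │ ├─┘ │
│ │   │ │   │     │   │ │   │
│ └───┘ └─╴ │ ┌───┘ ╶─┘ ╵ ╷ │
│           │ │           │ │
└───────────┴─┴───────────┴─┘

Shortest path A → P at (9, 6): 29 steps
Shortest path A → Q at (9, 7): 28 steps

Q is closer (28 steps vs 29 steps).

Path to P:

┌───┬─────────────┬─┬───────┐
│A ↓│↱ → → → ↓    │ │       │
├─╴ │ ┌─────┐ ┌─┐ │ ╵ ╶─┐ ╷ │
│↓ ↲│↑│     │↓│ │ │     │ │ │
│ ╷ │ │ ┌───┘ │ │ └───┬─┘ │ │
│↓│ │↑│ │↓ ← ↲│ │     │   │ │
│ └─┘ │ │ ╶─┬─┘ └───┐ │ ╶─┴─┤
│↳ → ↑│ │↳ ↓│       │ │     │
│ ╶───┤ └─┐ └─┐ ╶─┐ │ └───╴ │
│     │   │↳ ↓│   │ │       │
├───┐ ╵ ╷ └─┐ └─┐ └─┴─┬───╴ │
│   │   │   │↳ ↓│     │     │
│ ╷ └─┬─┴─┐ └─┐ │ ╷ ┌─┘ ┌───┤
│ │   │   │   │↓│ │ │   │   │
│ │ ╷ │ ╷ └─╴ │ │ │ │ ╶─┴─╴ │
│ │ │ │ │     │↓│ │ │       │
│ │ │ │ ├─────┤ ├─┘ └─────┐ │
│ │ │ │ │     │↓│         │ │
│ │ ├─┘ │ ╶─┬─┘ │ ╶───┬───┘ │
│ │ │   │   │P ↲│     │     │
├─┘ │ ╶─┼─╴ │ ╶─┤ ╶─┐ │ ┌───┤
│   │   │   │   │   │ │ │   │
│ ╷ └─┐ │ ╷ └─┐ └─┐ │ │ │ ╷ │
│ │   │ │ │   │   │ │ │ │ │ │
│ ├─╴ │ │ └─┬─┴─╴ ├─┘ │ ├─┘ │
│ │   │ │   │     │   │ │   │
│ └───┘ └─╴ │ ┌───┘ ╶─┘ ╵ ╷ │
│           │ │           │ │
└───────────┴─┴───────────┴─┘

Path to Q:

┌───┬─────────────┬─┬───────┐
│A ↓│↱ → → → ↓    │ │       │
├─╴ │ ┌─────┐ ┌─┐ │ ╵ ╶─┐ ╷ │
│↓ ↲│↑│     │↓│ │ │     │ │ │
│ ╷ │ │ ┌───┘ │ │ └───┬─┘ │ │
│↓│ │↑│ │↓ ← ↲│ │     │   │ │
│ └─┘ │ │ ╶─┬─┘ └───┐ │ ╶─┴─┤
│↳ → ↑│ │↳ ↓│       │ │     │
│ ╶───┤ └─┐ └─┐ ╶─┐ │ └───╴ │
│     │   │↳ ↓│   │ │       │
├───┐ ╵ ╷ └─┐ └─┐ └─┴─┬───╴ │
│   │   │   │↳ ↓│     │     │
│ ╷ └─┬─┴─┐ └─┐ │ ╷ ┌─┘ ┌───┤
│ │   │   │   │↓│ │ │   │   │
│ │ ╷ │ ╷ └─╴ │ │ │ │ ╶─┴─╴ │
│ │ │ │ │     │↓│ │ │       │
│ │ │ │ ├─────┤ ├─┘ └─────┐ │
│ │ │ │ │     │↓│         │ │
│ │ ├─┘ │ ╶─┬─┘ │ ╶───┬───┘ │
│ │ │   │   │  Q│     │     │
├─┘ │ ╶─┼─╴ │ ╶─┤ ╶─┐ │ ┌───┤
│   │   │   │   │   │ │ │   │
│ ╷ └─┐ │ ╷ └─┐ └─┐ │ │ │ ╷ │
│ │   │ │ │   │   │ │ │ │ │ │
│ ├─╴ │ │ └─┬─┴─╴ ├─┘ │ ├─┘ │
│ │   │ │   │     │   │ │   │
│ └───┘ └─╴ │ ┌───┘ ╶─┘ ╵ ╷ │
│           │ │           │ │
└───────────┴─┴───────────┴─┘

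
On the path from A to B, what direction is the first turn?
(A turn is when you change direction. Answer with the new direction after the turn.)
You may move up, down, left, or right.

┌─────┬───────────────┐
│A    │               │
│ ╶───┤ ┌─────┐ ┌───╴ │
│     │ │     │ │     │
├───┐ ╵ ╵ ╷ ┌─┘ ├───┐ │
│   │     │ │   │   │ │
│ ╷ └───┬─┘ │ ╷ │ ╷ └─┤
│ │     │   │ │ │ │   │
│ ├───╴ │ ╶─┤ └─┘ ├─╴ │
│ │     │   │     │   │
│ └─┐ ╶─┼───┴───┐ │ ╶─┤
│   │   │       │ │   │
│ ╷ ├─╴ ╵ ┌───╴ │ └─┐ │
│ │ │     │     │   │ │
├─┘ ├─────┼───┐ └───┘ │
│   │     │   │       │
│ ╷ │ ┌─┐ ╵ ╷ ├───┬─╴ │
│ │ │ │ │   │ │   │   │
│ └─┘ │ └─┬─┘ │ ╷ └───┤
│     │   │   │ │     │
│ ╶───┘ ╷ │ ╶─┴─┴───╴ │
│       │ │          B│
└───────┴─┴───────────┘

Directions: down, right, right, down, right, up, up, right, right, right, right, down, down, left, down, down, right, right, up, up, right, down, right, down, left, down, right, down, down, left, left, left, up, up, left, left, left, down, left, up, left, up, right, up, left, left, up, left, down, down, down, right, down, down, left, down, down, right, right, up, up, right, right, down, right, up, right, down, down, left, down, right, right, right, right, right
First turn direction: right

Solution:

┌─────┬───────────────┐
│A    │↱ → → → ↓      │
│ ╶───┤ ┌─────┐ ┌───╴ │
│↳ → ↓│↑│     │↓│     │
├───┐ ╵ ╵ ╷ ┌─┘ ├───┐ │
│↓ ↰│↳ ↑  │ │↓ ↲│↱ ↓│ │
│ ╷ └───┬─┘ │ ╷ │ ╷ └─┤
│↓│↑ ← ↰│   │↓│ │↑│↳ ↓│
│ ├───╴ │ ╶─┤ └─┘ ├─╴ │
│↓│  ↱ ↑│   │↳ → ↑│↓ ↲│
│ └─┐ ╶─┼───┴───┐ │ ╶─┤
│↳ ↓│↑ ↰│↓ ← ← ↰│ │↳ ↓│
│ ╷ ├─╴ ╵ ┌───╴ │ └─┐ │
│ │↓│  ↑ ↲│    ↑│   │↓│
├─┘ ├─────┼───┐ └───┘ │
│↓ ↲│↱ → ↓│↱ ↓│↑ ← ← ↲│
│ ╷ │ ┌─┐ ╵ ╷ ├───┬─╴ │
│↓│ │↑│ │↳ ↑│↓│   │   │
│ └─┘ │ └─┬─┘ │ ╷ └───┤
│↳ → ↑│   │↓ ↲│ │     │
│ ╶───┘ ╷ │ ╶─┴─┴───╴ │
│       │ │↳ → → → → B│
└───────┴─┴───────────┘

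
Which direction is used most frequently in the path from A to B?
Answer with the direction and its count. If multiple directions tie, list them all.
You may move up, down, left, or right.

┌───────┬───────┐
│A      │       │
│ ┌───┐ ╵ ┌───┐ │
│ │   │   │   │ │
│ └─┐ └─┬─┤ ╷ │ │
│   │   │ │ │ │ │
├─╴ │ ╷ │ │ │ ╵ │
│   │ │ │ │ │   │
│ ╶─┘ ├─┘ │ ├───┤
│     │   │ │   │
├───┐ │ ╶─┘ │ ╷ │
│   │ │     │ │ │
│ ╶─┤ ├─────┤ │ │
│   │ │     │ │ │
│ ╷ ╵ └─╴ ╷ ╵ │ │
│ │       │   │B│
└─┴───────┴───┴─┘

Directions: down, down, right, down, left, down, right, right, down, down, down, right, right, up, right, down, right, up, up, up, right, down, down, down
Counts: {'down': 11, 'right': 8, 'left': 1, 'up': 4}
Most common: down (11 times)

Solution:

┌───────┬───────┐
│A      │       │
│ ┌───┐ ╵ ┌───┐ │
│↓│   │   │   │ │
│ └─┐ └─┬─┤ ╷ │ │
│↳ ↓│   │ │ │ │ │
├─╴ │ ╷ │ │ │ ╵ │
│↓ ↲│ │ │ │ │   │
│ ╶─┘ ├─┘ │ ├───┤
│↳ → ↓│   │ │↱ ↓│
├───┐ │ ╶─┘ │ ╷ │
│   │↓│     │↑│↓│
│ ╶─┤ ├─────┤ │ │
│   │↓│  ↱ ↓│↑│↓│
│ ╷ ╵ └─╴ ╷ ╵ │ │
│ │  ↳ → ↑│↳ ↑│B│
└─┴───────┴───┴─┘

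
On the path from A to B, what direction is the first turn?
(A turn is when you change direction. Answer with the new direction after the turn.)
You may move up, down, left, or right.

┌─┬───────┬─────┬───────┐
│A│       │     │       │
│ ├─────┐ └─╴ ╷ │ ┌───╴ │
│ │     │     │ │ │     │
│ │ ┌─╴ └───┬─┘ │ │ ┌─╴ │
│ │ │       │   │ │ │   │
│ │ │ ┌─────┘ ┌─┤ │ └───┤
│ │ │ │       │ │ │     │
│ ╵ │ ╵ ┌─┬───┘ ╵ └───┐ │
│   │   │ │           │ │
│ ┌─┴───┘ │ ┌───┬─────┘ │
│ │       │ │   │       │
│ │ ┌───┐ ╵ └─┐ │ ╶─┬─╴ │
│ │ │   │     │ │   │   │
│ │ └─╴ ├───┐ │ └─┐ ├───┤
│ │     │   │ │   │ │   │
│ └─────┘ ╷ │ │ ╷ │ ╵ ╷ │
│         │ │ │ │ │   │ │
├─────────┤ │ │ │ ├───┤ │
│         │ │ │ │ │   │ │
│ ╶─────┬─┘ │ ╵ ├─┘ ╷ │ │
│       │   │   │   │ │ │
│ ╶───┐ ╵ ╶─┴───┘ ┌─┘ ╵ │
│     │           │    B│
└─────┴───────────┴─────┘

Directions: down, down, down, down, down, down, down, down, right, right, right, right, up, right, down, down, down, left, down, right, right, right, right, up, right, up, right, down, down, right
First turn direction: right

Solution:

┌─┬───────┬─────┬───────┐
│A│       │     │       │
│ ├─────┐ └─╴ ╷ │ ┌───╴ │
│↓│     │     │ │ │     │
│ │ ┌─╴ └───┬─┘ │ │ ┌─╴ │
│↓│ │       │   │ │ │   │
│ │ │ ┌─────┘ ┌─┤ │ └───┤
│↓│ │ │       │ │ │     │
│ ╵ │ ╵ ┌─┬───┘ ╵ └───┐ │
│↓  │   │ │           │ │
│ ┌─┴───┘ │ ┌───┬─────┘ │
│↓│       │ │   │       │
│ │ ┌───┐ ╵ └─┐ │ ╶─┬─╴ │
│↓│ │   │     │ │   │   │
│ │ └─╴ ├───┐ │ └─┐ ├───┤
│↓│     │↱ ↓│ │   │ │   │
│ └─────┘ ╷ │ │ ╷ │ ╵ ╷ │
│↳ → → → ↑│↓│ │ │ │   │ │
├─────────┤ │ │ │ ├───┤ │
│         │↓│ │ │ │↱ ↓│ │
│ ╶─────┬─┘ │ ╵ ├─┘ ╷ │ │
│       │↓ ↲│   │↱ ↑│↓│ │
│ ╶───┐ ╵ ╶─┴───┘ ┌─┘ ╵ │
│     │  ↳ → → → ↑│  ↳ B│
└─────┴───────────┴─────┘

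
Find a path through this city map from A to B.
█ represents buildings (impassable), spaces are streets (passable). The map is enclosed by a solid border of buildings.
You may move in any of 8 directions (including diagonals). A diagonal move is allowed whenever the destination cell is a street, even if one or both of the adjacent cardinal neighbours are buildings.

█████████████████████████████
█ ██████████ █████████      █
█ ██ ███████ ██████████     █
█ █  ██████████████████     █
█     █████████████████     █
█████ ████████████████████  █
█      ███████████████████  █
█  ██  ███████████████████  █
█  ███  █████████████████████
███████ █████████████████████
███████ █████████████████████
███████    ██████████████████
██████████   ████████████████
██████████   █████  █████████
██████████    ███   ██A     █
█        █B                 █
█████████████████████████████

Finding the shortest path from A to B:
Movement: 8-directional
Path length: 12 steps
Directions: down-left → left → left → left → left → left → left → left → left → left → left → left

Solution:

█████████████████████████████
█ ██████████ █████████      █
█ ██ ███████ ██████████     █
█ █  ██████████████████     █
█     █████████████████     █
█████ ████████████████████  █
█      ███████████████████  █
█  ██  ███████████████████  █
█  ███  █████████████████████
███████ █████████████████████
███████ █████████████████████
███████    ██████████████████
██████████   ████████████████
██████████   █████  █████████
██████████    ███   ██A     █
█        █B←←←←←←←←←←←      █
█████████████████████████████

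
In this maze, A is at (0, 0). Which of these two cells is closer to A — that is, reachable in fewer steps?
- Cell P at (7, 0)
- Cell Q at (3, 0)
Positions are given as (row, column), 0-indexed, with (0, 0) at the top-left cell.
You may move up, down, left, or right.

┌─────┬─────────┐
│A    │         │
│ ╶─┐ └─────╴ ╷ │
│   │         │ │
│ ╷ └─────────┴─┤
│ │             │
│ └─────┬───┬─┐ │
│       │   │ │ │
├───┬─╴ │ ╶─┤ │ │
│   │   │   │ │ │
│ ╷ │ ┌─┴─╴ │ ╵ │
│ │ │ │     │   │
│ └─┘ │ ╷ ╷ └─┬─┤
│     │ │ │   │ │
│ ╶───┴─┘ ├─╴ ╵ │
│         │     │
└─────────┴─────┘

Shortest path A → P at (7, 0): 13 steps
Shortest path A → Q at (3, 0): 3 steps

Q is closer (3 steps vs 13 steps).

Path to P:

┌─────┬─────────┐
│A    │         │
│ ╶─┐ └─────╴ ╷ │
│↓  │         │ │
│ ╷ └─────────┴─┤
│↓│             │
│ └─────┬───┬─┐ │
│↳ → → ↓│   │ │ │
├───┬─╴ │ ╶─┤ │ │
│   │↓ ↲│   │ │ │
│ ╷ │ ┌─┴─╴ │ ╵ │
│ │ │↓│     │   │
│ └─┘ │ ╷ ╷ └─┬─┤
│↓ ← ↲│ │ │   │ │
│ ╶───┴─┘ ├─╴ ╵ │
│P        │     │
└─────────┴─────┘

Path to Q:

┌─────┬─────────┐
│A    │         │
│ ╶─┐ └─────╴ ╷ │
│↓  │         │ │
│ ╷ └─────────┴─┤
│↓│             │
│ └─────┬───┬─┐ │
│Q      │   │ │ │
├───┬─╴ │ ╶─┤ │ │
│   │   │   │ │ │
│ ╷ │ ┌─┴─╴ │ ╵ │
│ │ │ │     │   │
│ └─┘ │ ╷ ╷ └─┬─┤
│     │ │ │   │ │
│ ╶───┴─┘ ├─╴ ╵ │
│         │     │
└─────────┴─────┘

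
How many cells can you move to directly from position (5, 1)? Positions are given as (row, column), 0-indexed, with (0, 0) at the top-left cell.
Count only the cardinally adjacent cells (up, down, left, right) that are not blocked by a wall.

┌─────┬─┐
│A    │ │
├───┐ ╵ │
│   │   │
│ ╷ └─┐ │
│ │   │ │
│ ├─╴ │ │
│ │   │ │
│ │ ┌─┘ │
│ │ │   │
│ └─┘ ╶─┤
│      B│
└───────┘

Checking passable neighbors of (5, 1):
Neighbors: (5, 0), (5, 2)
Count: 2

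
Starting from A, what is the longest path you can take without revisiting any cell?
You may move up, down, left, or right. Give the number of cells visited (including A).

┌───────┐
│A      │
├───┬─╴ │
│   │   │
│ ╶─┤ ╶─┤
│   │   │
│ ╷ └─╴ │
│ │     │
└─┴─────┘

Finding longest simple path using DFS:
Start: (0, 0)
Longest path visits 15 cells
Path: A → right → right → right → down → left → down → right → down → left → left → up → left → up → right

Solution:

┌───────┐
│A → → ↓│
├───┬─╴ │
│↱ B│↓ ↲│
│ ╶─┤ ╶─┤
│↑ ↰│↳ ↓│
│ ╷ └─╴ │
│ │↑ ← ↲│
└─┴─────┘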